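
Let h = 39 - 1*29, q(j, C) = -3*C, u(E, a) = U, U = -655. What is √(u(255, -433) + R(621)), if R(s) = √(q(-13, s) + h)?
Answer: √(-655 + I*√1853) ≈ 0.84053 + 25.607*I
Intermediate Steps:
u(E, a) = -655
h = 10 (h = 39 - 29 = 10)
R(s) = √(10 - 3*s) (R(s) = √(-3*s + 10) = √(10 - 3*s))
√(u(255, -433) + R(621)) = √(-655 + √(10 - 3*621)) = √(-655 + √(10 - 1863)) = √(-655 + √(-1853)) = √(-655 + I*√1853)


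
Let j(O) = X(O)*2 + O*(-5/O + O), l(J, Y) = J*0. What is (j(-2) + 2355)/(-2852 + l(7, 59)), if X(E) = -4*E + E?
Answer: -1183/1426 ≈ -0.82959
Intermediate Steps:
X(E) = -3*E
l(J, Y) = 0
j(O) = -6*O + O*(O - 5/O) (j(O) = -3*O*2 + O*(-5/O + O) = -6*O + O*(O - 5/O))
(j(-2) + 2355)/(-2852 + l(7, 59)) = ((-5 + (-2)² - 6*(-2)) + 2355)/(-2852 + 0) = ((-5 + 4 + 12) + 2355)/(-2852) = (11 + 2355)*(-1/2852) = 2366*(-1/2852) = -1183/1426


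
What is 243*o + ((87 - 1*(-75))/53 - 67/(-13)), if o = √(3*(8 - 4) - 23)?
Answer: 5657/689 + 243*I*√11 ≈ 8.2104 + 805.94*I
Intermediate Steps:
o = I*√11 (o = √(3*4 - 23) = √(12 - 23) = √(-11) = I*√11 ≈ 3.3166*I)
243*o + ((87 - 1*(-75))/53 - 67/(-13)) = 243*(I*√11) + ((87 - 1*(-75))/53 - 67/(-13)) = 243*I*√11 + ((87 + 75)*(1/53) - 67*(-1/13)) = 243*I*√11 + (162*(1/53) + 67/13) = 243*I*√11 + (162/53 + 67/13) = 243*I*√11 + 5657/689 = 5657/689 + 243*I*√11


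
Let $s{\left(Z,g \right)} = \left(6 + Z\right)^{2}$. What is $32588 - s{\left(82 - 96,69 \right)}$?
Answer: $32524$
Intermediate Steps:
$32588 - s{\left(82 - 96,69 \right)} = 32588 - \left(6 + \left(82 - 96\right)\right)^{2} = 32588 - \left(6 - 14\right)^{2} = 32588 - \left(-8\right)^{2} = 32588 - 64 = 32524$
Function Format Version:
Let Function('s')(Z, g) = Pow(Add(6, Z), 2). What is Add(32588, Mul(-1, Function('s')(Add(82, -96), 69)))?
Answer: 32524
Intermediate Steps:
Add(32588, Mul(-1, Function('s')(Add(82, -96), 69))) = Add(32588, Mul(-1, Pow(Add(6, Add(82, -96)), 2))) = Add(32588, Mul(-1, Pow(Add(6, -14), 2))) = Add(32588, Mul(-1, Pow(-8, 2))) = Add(32588, Mul(-1, 64)) = Add(32588, -64) = 32524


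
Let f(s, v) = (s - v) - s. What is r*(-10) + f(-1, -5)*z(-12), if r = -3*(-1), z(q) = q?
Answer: -90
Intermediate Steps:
f(s, v) = -v
r = 3
r*(-10) + f(-1, -5)*z(-12) = 3*(-10) - 1*(-5)*(-12) = -30 + 5*(-12) = -30 - 60 = -90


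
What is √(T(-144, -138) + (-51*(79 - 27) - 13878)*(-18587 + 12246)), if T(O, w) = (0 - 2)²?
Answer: 11*√866254 ≈ 10238.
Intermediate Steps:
T(O, w) = 4 (T(O, w) = (-2)² = 4)
√(T(-144, -138) + (-51*(79 - 27) - 13878)*(-18587 + 12246)) = √(4 + (-51*(79 - 27) - 13878)*(-18587 + 12246)) = √(4 + (-51*52 - 13878)*(-6341)) = √(4 + (-2652 - 13878)*(-6341)) = √(4 - 16530*(-6341)) = √(4 + 104816730) = √104816734 = 11*√866254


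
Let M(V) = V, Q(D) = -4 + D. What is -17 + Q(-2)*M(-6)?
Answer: 19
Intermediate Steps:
-17 + Q(-2)*M(-6) = -17 + (-4 - 2)*(-6) = -17 - 6*(-6) = -17 + 36 = 19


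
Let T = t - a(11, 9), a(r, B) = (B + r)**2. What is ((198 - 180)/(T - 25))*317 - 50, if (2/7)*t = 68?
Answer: -15056/187 ≈ -80.513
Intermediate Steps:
t = 238 (t = (7/2)*68 = 238)
T = -162 (T = 238 - (9 + 11)**2 = 238 - 1*20**2 = 238 - 1*400 = 238 - 400 = -162)
((198 - 180)/(T - 25))*317 - 50 = ((198 - 180)/(-162 - 25))*317 - 50 = (18/(-187))*317 - 50 = (18*(-1/187))*317 - 50 = -18/187*317 - 50 = -5706/187 - 50 = -15056/187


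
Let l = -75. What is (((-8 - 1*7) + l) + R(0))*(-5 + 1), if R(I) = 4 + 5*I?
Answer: 344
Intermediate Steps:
(((-8 - 1*7) + l) + R(0))*(-5 + 1) = (((-8 - 1*7) - 75) + (4 + 5*0))*(-5 + 1) = (((-8 - 7) - 75) + (4 + 0))*(-4) = ((-15 - 75) + 4)*(-4) = (-90 + 4)*(-4) = -86*(-4) = 344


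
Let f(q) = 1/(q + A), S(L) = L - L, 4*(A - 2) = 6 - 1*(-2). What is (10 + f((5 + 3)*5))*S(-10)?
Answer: 0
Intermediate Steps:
A = 4 (A = 2 + (6 - 1*(-2))/4 = 2 + (6 + 2)/4 = 2 + (1/4)*8 = 2 + 2 = 4)
S(L) = 0
f(q) = 1/(4 + q) (f(q) = 1/(q + 4) = 1/(4 + q))
(10 + f((5 + 3)*5))*S(-10) = (10 + 1/(4 + (5 + 3)*5))*0 = (10 + 1/(4 + 8*5))*0 = (10 + 1/(4 + 40))*0 = (10 + 1/44)*0 = (441/44)*0 = 0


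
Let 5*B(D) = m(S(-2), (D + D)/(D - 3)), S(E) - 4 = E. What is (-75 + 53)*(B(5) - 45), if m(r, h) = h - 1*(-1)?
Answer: 4818/5 ≈ 963.60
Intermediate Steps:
S(E) = 4 + E
m(r, h) = 1 + h (m(r, h) = h + 1 = 1 + h)
B(D) = ⅕ + 2*D/(5*(-3 + D)) (B(D) = (1 + (D + D)/(D - 3))/5 = (1 + (2*D)/(-3 + D))/5 = (1 + 2*D/(-3 + D))/5 = ⅕ + 2*D/(5*(-3 + D)))
(-75 + 53)*(B(5) - 45) = (-75 + 53)*(3*(-1 + 5)/(5*(-3 + 5)) - 45) = -22*((⅗)*4/2 - 45) = -22*((⅗)*(½)*4 - 45) = -22*(6/5 - 45) = -22*(-219/5) = 4818/5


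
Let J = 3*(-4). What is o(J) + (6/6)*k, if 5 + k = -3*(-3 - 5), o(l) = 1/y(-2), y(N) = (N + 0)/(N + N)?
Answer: 21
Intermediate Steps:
J = -12
y(N) = ½ (y(N) = N/((2*N)) = N*(1/(2*N)) = ½)
o(l) = 2 (o(l) = 1/(½) = 2)
k = 19 (k = -5 - 3*(-3 - 5) = -5 - 3*(-8) = -5 + 24 = 19)
o(J) + (6/6)*k = 2 + (6/6)*19 = 2 + (6*(⅙))*19 = 2 + 1*19 = 2 + 19 = 21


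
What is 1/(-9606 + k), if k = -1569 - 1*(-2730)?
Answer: -1/8445 ≈ -0.00011841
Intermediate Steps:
k = 1161 (k = -1569 + 2730 = 1161)
1/(-9606 + k) = 1/(-9606 + 1161) = 1/(-8445) = -1/8445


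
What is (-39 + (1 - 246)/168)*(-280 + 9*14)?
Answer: 74767/12 ≈ 6230.6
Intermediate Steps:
(-39 + (1 - 246)/168)*(-280 + 9*14) = (-39 - 245*1/168)*(-280 + 126) = (-39 - 35/24)*(-154) = -971/24*(-154) = 74767/12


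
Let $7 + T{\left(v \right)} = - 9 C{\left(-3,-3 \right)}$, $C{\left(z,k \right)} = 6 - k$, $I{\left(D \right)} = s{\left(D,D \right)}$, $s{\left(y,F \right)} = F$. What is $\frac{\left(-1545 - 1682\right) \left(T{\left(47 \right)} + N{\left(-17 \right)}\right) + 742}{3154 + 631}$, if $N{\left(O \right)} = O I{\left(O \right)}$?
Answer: $- \frac{129577}{757} \approx -171.17$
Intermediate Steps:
$I{\left(D \right)} = D$
$N{\left(O \right)} = O^{2}$ ($N{\left(O \right)} = O O = O^{2}$)
$T{\left(v \right)} = -88$ ($T{\left(v \right)} = -7 - 9 \left(6 - -3\right) = -7 - 9 \left(6 + 3\right) = -7 - 81 = -88$)
$\frac{\left(-1545 - 1682\right) \left(T{\left(47 \right)} + N{\left(-17 \right)}\right) + 742}{3154 + 631} = \frac{\left(-1545 - 1682\right) \left(-88 + \left(-17\right)^{2}\right) + 742}{3154 + 631} = \frac{- 3227 \left(-88 + 289\right) + 742}{3785} = \left(\left(-3227\right) 201 + 742\right) \frac{1}{3785} = \left(-648627 + 742\right) \frac{1}{3785} = \left(-647885\right) \frac{1}{3785} = - \frac{129577}{757}$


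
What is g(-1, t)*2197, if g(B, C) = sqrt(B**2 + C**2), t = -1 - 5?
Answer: 2197*sqrt(37) ≈ 13364.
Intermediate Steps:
t = -6
g(-1, t)*2197 = sqrt((-1)**2 + (-6)**2)*2197 = sqrt(1 + 36)*2197 = sqrt(37)*2197 = 2197*sqrt(37)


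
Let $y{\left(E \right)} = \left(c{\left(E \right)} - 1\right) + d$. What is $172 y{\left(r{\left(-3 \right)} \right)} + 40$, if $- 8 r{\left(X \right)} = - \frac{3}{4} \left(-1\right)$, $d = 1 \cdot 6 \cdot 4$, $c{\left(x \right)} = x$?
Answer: $\frac{31839}{8} \approx 3979.9$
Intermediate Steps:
$d = 24$ ($d = 6 \cdot 4 = 24$)
$r{\left(X \right)} = - \frac{3}{32}$ ($r{\left(X \right)} = - \frac{- \frac{3}{4} \left(-1\right)}{8} = - \frac{\left(-3\right) \frac{1}{4} \left(-1\right)}{8} = - \frac{\left(- \frac{3}{4}\right) \left(-1\right)}{8} = \left(- \frac{1}{8}\right) \frac{3}{4} = - \frac{3}{32}$)
$y{\left(E \right)} = 23 + E$ ($y{\left(E \right)} = \left(E - 1\right) + 24 = \left(-1 + E\right) + 24 = 23 + E$)
$172 y{\left(r{\left(-3 \right)} \right)} + 40 = 172 \left(23 - \frac{3}{32}\right) + 40 = 172 \cdot \frac{733}{32} + 40 = \frac{31519}{8} + 40 = \frac{31839}{8}$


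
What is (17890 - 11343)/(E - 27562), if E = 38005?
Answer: 6547/10443 ≈ 0.62693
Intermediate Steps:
(17890 - 11343)/(E - 27562) = (17890 - 11343)/(38005 - 27562) = 6547/10443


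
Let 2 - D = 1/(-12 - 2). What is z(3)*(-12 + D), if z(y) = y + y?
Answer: -417/7 ≈ -59.571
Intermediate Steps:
z(y) = 2*y
D = 29/14 (D = 2 - 1/(-12 - 2) = 2 - 1/(-14) = 2 - 1*(-1/14) = 2 + 1/14 = 29/14 ≈ 2.0714)
z(3)*(-12 + D) = (2*3)*(-12 + 29/14) = 6*(-139/14) = -417/7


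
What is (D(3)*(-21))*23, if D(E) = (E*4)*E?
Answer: -17388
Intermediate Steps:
D(E) = 4*E² (D(E) = (4*E)*E = 4*E²)
(D(3)*(-21))*23 = ((4*3²)*(-21))*23 = ((4*9)*(-21))*23 = (36*(-21))*23 = -756*23 = -17388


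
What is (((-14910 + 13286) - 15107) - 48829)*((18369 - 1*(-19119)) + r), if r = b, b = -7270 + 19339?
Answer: -3248956920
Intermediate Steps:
b = 12069
r = 12069
(((-14910 + 13286) - 15107) - 48829)*((18369 - 1*(-19119)) + r) = (((-14910 + 13286) - 15107) - 48829)*((18369 - 1*(-19119)) + 12069) = ((-1624 - 15107) - 48829)*((18369 + 19119) + 12069) = (-16731 - 48829)*(37488 + 12069) = -65560*49557 = -3248956920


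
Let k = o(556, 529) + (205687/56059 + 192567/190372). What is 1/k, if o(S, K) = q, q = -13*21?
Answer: -10672063948/2863521298787 ≈ -0.0037269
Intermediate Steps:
q = -273 (q = -1*273 = -273)
o(S, K) = -273
k = -2863521298787/10672063948 (k = -273 + (205687/56059 + 192567/190372) = -273 + 49952159017/10672063948 = -2863521298787/10672063948 ≈ -268.32)
1/k = 1/(-2863521298787/10672063948) = -10672063948/2863521298787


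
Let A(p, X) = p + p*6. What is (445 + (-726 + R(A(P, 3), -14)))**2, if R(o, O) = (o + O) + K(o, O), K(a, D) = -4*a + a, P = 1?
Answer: 95481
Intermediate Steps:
K(a, D) = -3*a
A(p, X) = 7*p (A(p, X) = p + 6*p = 7*p)
R(o, O) = O - 2*o (R(o, O) = (o + O) - 3*o = (O + o) - 3*o = O - 2*o)
(445 + (-726 + R(A(P, 3), -14)))**2 = (445 + (-726 + (-14 - 14)))**2 = (445 + (-726 - 28))**2 = (445 - 754)**2 = (-309)**2 = 95481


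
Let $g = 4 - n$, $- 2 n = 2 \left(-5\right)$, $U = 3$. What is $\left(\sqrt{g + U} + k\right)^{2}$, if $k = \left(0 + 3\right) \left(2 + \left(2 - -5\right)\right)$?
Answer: $\left(27 + \sqrt{2}\right)^{2} \approx 807.37$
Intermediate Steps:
$n = 5$ ($n = - \frac{2 \left(-5\right)}{2} = \left(- \frac{1}{2}\right) \left(-10\right) = 5$)
$k = 27$ ($k = 3 \left(2 + \left(2 + 5\right)\right) = 3 \left(2 + 7\right) = 3 \cdot 9 = 27$)
$g = -1$ ($g = 4 - 5 = -1$)
$\left(\sqrt{g + U} + k\right)^{2} = \left(\sqrt{-1 + 3} + 27\right)^{2} = \left(\sqrt{2} + 27\right)^{2} = \left(27 + \sqrt{2}\right)^{2}$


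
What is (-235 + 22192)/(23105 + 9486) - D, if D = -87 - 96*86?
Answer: 20917590/2507 ≈ 8343.7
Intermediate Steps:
D = -8343 (D = -87 - 8256 = -8343)
(-235 + 22192)/(23105 + 9486) - D = (-235 + 22192)/(23105 + 9486) - 1*(-8343) = 21957/32591 + 8343 = 21957*(1/32591) + 8343 = 1689/2507 + 8343 = 20917590/2507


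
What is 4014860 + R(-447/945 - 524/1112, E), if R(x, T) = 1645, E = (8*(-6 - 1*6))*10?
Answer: 4016505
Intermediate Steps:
E = -960 (E = (8*(-6 - 6))*10 = (8*(-12))*10 = -96*10 = -960)
4014860 + R(-447/945 - 524/1112, E) = 4014860 + 1645 = 4016505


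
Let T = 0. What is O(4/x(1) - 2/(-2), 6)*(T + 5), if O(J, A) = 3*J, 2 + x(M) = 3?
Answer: 75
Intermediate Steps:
x(M) = 1 (x(M) = -2 + 3 = 1)
O(4/x(1) - 2/(-2), 6)*(T + 5) = (3*(4/1 - 2/(-2)))*(0 + 5) = (3*(4*1 - 2*(-1/2)))*5 = (3*(4 + 1))*5 = (3*5)*5 = 15*5 = 75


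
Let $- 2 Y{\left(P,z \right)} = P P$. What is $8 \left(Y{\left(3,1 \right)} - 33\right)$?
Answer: $-300$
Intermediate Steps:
$Y{\left(P,z \right)} = - \frac{P^{2}}{2}$ ($Y{\left(P,z \right)} = - \frac{P P}{2} = - \frac{P^{2}}{2}$)
$8 \left(Y{\left(3,1 \right)} - 33\right) = 8 \left(- \frac{3^{2}}{2} - 33\right) = 8 \left(\left(- \frac{1}{2}\right) 9 - 33\right) = 8 \left(- \frac{9}{2} - 33\right) = 8 \left(- \frac{75}{2}\right) = -300$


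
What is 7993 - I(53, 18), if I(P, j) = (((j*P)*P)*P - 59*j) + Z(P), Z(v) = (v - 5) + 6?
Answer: -2670785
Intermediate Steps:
Z(v) = 1 + v (Z(v) = (-5 + v) + 6 = 1 + v)
I(P, j) = 1 + P - 59*j + j*P³ (I(P, j) = (((j*P)*P)*P - 59*j) + (1 + P) = (((P*j)*P)*P - 59*j) + (1 + P) = ((j*P²)*P - 59*j) + (1 + P) = (j*P³ - 59*j) + (1 + P) = (-59*j + j*P³) + (1 + P) = 1 + P - 59*j + j*P³)
7993 - I(53, 18) = 7993 - (1 + 53 - 59*18 + 18*53³) = 7993 - (1 + 53 - 1062 + 18*148877) = 7993 - (1 + 53 - 1062 + 2679786) = 7993 - 1*2678778 = 7993 - 2678778 = -2670785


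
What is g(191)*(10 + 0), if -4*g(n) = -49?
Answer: 245/2 ≈ 122.50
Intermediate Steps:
g(n) = 49/4 (g(n) = -1/4*(-49) = 49/4)
g(191)*(10 + 0) = 49*(10 + 0)/4 = (49/4)*10 = 245/2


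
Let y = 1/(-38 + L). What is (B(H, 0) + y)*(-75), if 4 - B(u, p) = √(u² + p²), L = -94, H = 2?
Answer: -6575/44 ≈ -149.43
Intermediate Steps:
y = -1/132 (y = 1/(-38 - 94) = 1/(-132) = -1/132 ≈ -0.0075758)
B(u, p) = 4 - √(p² + u²) (B(u, p) = 4 - √(u² + p²) = 4 - √(p² + u²))
(B(H, 0) + y)*(-75) = ((4 - √(0² + 2²)) - 1/132)*(-75) = ((4 - √(0 + 4)) - 1/132)*(-75) = ((4 - √4) - 1/132)*(-75) = ((4 - 1*2) - 1/132)*(-75) = ((4 - 2) - 1/132)*(-75) = (2 - 1/132)*(-75) = (263/132)*(-75) = -6575/44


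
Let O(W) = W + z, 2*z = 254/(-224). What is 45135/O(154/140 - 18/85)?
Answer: 286456800/2039 ≈ 1.4049e+5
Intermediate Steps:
z = -127/224 (z = (254/(-224))/2 = (254*(-1/224))/2 = (1/2)*(-127/112) = -127/224 ≈ -0.56696)
O(W) = -127/224 + W (O(W) = W - 127/224 = -127/224 + W)
45135/O(154/140 - 18/85) = 45135/(-127/224 + (154/140 - 18/85)) = 45135/(-127/224 + (154*(1/140) - 18*1/85)) = 45135/(-127/224 + (11/10 - 18/85)) = 45135/(-127/224 + 151/170) = 45135/(6117/19040) = 45135*(19040/6117) = 286456800/2039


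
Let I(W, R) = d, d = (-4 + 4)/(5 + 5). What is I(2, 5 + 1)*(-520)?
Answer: 0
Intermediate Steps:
d = 0 (d = 0/10 = 0*(⅒) = 0)
I(W, R) = 0
I(2, 5 + 1)*(-520) = 0*(-520) = 0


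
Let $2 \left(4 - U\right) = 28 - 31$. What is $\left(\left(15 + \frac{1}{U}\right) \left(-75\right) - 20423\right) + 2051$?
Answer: $- \frac{214617}{11} \approx -19511.0$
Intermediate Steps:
$U = \frac{11}{2}$ ($U = 4 - \frac{28 - 31}{2} = 4 - - \frac{3}{2} = 4 + \frac{3}{2} = \frac{11}{2} \approx 5.5$)
$\left(\left(15 + \frac{1}{U}\right) \left(-75\right) - 20423\right) + 2051 = \left(\left(15 + \frac{1}{\frac{11}{2}}\right) \left(-75\right) - 20423\right) + 2051 = \left(\left(15 + \frac{2}{11}\right) \left(-75\right) - 20423\right) + 2051 = \left(\frac{167}{11} \left(-75\right) - 20423\right) + 2051 = \left(- \frac{12525}{11} - 20423\right) + 2051 = - \frac{237178}{11} + 2051 = - \frac{214617}{11}$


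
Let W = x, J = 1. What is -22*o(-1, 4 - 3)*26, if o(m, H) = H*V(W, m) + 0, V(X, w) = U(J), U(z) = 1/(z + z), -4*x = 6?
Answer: -286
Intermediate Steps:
x = -3/2 (x = -1/4*6 = -3/2 ≈ -1.5000)
W = -3/2 ≈ -1.5000
U(z) = 1/(2*z)
V(X, w) = 1/2 (V(X, w) = (1/2)/1 = (1/2)*1 = 1/2)
o(m, H) = H/2 (o(m, H) = H*(1/2) + 0 = H/2 + 0 = H/2)
-22*o(-1, 4 - 3)*26 = -11*(4 - 3)*26 = -11*26 = -286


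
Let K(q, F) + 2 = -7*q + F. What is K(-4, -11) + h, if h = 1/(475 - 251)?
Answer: 3361/224 ≈ 15.004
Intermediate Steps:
K(q, F) = -2 + F - 7*q (K(q, F) = -2 + (-7*q + F) = -2 + (F - 7*q) = -2 + F - 7*q)
h = 1/224 ≈ 0.0044643
K(-4, -11) + h = (-2 - 11 - 7*(-4)) + 1/224 = (-2 - 11 + 28) + 1/224 = 15 + 1/224 = 3361/224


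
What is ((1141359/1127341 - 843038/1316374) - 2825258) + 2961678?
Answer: 101224078476439294/742001190767 ≈ 1.3642e+5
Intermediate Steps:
((1141359/1127341 - 843038/1316374) - 2825258) + 2961678 = ((1141359*(1/1127341) - 843038*1/1316374) - 2825258) + 2961678 = ((1141359/1127341 - 421519/658187) - 2825258) + 2961678 = (276032005154/742001190767 - 2825258) + 2961678 = -2096344524191987732/742001190767 + 2961678 = 101224078476439294/742001190767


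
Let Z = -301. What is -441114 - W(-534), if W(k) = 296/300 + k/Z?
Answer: -9958210874/22575 ≈ -4.4112e+5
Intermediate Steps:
W(k) = 74/75 - k/301 (W(k) = 296/300 + k/(-301) = 296*(1/300) + k*(-1/301) = 74/75 - k/301)
-441114 - W(-534) = -441114 - (74/75 - 1/301*(-534)) = -441114 - (74/75 + 534/301) = -441114 - 1*62324/22575 = -441114 - 62324/22575 = -9958210874/22575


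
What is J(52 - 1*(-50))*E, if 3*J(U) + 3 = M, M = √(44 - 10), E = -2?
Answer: 2 - 2*√34/3 ≈ -1.8873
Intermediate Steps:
M = √34 ≈ 5.8309
J(U) = -1 + √34/3
J(52 - 1*(-50))*E = (-1 + √34/3)*(-2) = 2 - 2*√34/3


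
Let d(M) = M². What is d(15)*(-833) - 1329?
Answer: -188754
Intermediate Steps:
d(15)*(-833) - 1329 = 15²*(-833) - 1329 = 225*(-833) - 1329 = -187425 - 1329 = -188754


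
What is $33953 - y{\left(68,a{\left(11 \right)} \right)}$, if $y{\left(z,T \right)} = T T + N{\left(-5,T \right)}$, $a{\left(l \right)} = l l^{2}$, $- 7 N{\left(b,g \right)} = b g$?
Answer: $- \frac{12169911}{7} \approx -1.7386 \cdot 10^{6}$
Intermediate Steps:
$N{\left(b,g \right)} = - \frac{b g}{7}$
$a{\left(l \right)} = l^{3}$
$y{\left(z,T \right)} = T^{2} + \frac{5 T}{7}$ ($y{\left(z,T \right)} = T T - - \frac{5 T}{7} = T^{2} + \frac{5 T}{7}$)
$33953 - y{\left(68,a{\left(11 \right)} \right)} = 33953 - \frac{11^{3} \left(5 + 7 \cdot 11^{3}\right)}{7} = 33953 - \frac{1}{7} \cdot 1331 \left(5 + 7 \cdot 1331\right) = 33953 - \frac{1}{7} \cdot 1331 \left(5 + 9317\right) = 33953 - \frac{1}{7} \cdot 1331 \cdot 9322 = 33953 - \frac{12407582}{7} = - \frac{12169911}{7}$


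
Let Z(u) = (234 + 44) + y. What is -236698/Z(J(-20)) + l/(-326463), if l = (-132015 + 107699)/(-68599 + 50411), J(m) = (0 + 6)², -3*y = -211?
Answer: -95825717984099/141020589795 ≈ -679.52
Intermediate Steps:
y = 211/3 (y = -⅓*(-211) = 211/3 ≈ 70.333)
J(m) = 36 (J(m) = 6² = 36)
Z(u) = 1045/3 (Z(u) = (234 + 44) + 211/3 = 278 + 211/3 = 1045/3)
l = 6079/4547 (l = -24316/(-18188) = -24316*(-1/18188) = 6079/4547 ≈ 1.3369)
-236698/Z(J(-20)) + l/(-326463) = -236698/1045/3 + (6079/4547)/(-326463) = -236698*3/1045 + (6079/4547)*(-1/326463) = -64554/95 - 6079/1484427261 = -95825717984099/141020589795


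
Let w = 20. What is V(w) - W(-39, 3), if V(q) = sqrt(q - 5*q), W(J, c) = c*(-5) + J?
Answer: 54 + 4*I*sqrt(5) ≈ 54.0 + 8.9443*I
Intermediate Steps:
W(J, c) = J - 5*c (W(J, c) = -5*c + J = J - 5*c)
V(q) = 2*sqrt(-q) (V(q) = sqrt(-4*q) = 2*sqrt(-q))
V(w) - W(-39, 3) = 2*sqrt(-1*20) - (-39 - 5*3) = 2*sqrt(-20) - (-39 - 15) = 2*(2*I*sqrt(5)) - 1*(-54) = 4*I*sqrt(5) + 54 = 54 + 4*I*sqrt(5)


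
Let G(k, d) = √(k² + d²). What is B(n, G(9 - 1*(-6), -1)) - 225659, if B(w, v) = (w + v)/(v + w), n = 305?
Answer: -225658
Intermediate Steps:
G(k, d) = √(d² + k²)
B(w, v) = 1 (B(w, v) = (v + w)/(v + w) = 1)
B(n, G(9 - 1*(-6), -1)) - 225659 = 1 - 225659 = -225658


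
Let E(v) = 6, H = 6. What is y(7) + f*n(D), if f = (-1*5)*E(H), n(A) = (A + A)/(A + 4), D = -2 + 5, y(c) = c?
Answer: -131/7 ≈ -18.714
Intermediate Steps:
D = 3
n(A) = 2*A/(4 + A) (n(A) = (2*A)/(4 + A) = 2*A/(4 + A))
f = -30 (f = -1*5*6 = -5*6 = -30)
y(7) + f*n(D) = 7 - 60*3/(4 + 3) = 7 - 60*3/7 = 7 - 30*6/7 = 7 - 180/7 = -131/7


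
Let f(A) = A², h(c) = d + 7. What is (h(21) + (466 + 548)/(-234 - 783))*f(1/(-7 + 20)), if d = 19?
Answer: 652/4407 ≈ 0.14795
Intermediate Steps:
h(c) = 26 (h(c) = 19 + 7 = 26)
(h(21) + (466 + 548)/(-234 - 783))*f(1/(-7 + 20)) = (26 + (466 + 548)/(-234 - 783))*(1/(-7 + 20))² = (26 + 1014/(-1017))*(1/13)² = (26 + 1014*(-1/1017))*(1/13)² = (26 - 338/339)*(1/169) = (8476/339)*(1/169) = 652/4407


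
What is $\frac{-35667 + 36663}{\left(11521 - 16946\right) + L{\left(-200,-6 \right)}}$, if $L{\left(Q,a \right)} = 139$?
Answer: $- \frac{166}{881} \approx -0.18842$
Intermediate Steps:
$\frac{-35667 + 36663}{\left(11521 - 16946\right) + L{\left(-200,-6 \right)}} = \frac{-35667 + 36663}{\left(11521 - 16946\right) + 139} = \frac{996}{-5425 + 139} = \frac{996}{-5286} = 996 \left(- \frac{1}{5286}\right) = - \frac{166}{881}$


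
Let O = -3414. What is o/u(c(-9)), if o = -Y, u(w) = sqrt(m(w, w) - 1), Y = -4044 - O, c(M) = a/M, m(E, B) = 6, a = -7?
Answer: 126*sqrt(5) ≈ 281.74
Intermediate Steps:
c(M) = -7/M
Y = -630 (Y = -4044 - 1*(-3414) = -4044 + 3414 = -630)
u(w) = sqrt(5) (u(w) = sqrt(6 - 1) = sqrt(5))
o = 630 (o = -1*(-630) = 630)
o/u(c(-9)) = 630/(sqrt(5)) = 630*(sqrt(5)/5) = 126*sqrt(5)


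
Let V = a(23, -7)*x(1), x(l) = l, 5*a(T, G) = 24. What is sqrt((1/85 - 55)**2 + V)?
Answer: 2*sqrt(5470239)/85 ≈ 55.032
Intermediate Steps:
a(T, G) = 24/5 (a(T, G) = (1/5)*24 = 24/5)
V = 24/5 (V = (24/5)*1 = 24/5 ≈ 4.8000)
sqrt((1/85 - 55)**2 + V) = sqrt((1/85 - 55)**2 + 24/5) = sqrt((-4674/85)**2 + 24/5) = sqrt(21846276/7225 + 24/5) = sqrt(21880956/7225) = 2*sqrt(5470239)/85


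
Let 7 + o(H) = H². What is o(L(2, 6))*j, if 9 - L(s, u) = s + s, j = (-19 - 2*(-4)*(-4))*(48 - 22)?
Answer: -23868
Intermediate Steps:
j = -1326 (j = (-19 + 8*(-4))*26 = (-19 - 32)*26 = -51*26 = -1326)
L(s, u) = 9 - 2*s (L(s, u) = 9 - (s + s) = 9 - 2*s)
o(H) = -7 + H²
o(L(2, 6))*j = (-7 + (9 - 2*2)²)*(-1326) = (-7 + (9 - 4)²)*(-1326) = (-7 + 5²)*(-1326) = (-7 + 25)*(-1326) = 18*(-1326) = -23868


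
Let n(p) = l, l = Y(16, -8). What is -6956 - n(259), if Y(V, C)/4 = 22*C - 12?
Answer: -6204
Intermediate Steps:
Y(V, C) = -48 + 88*C (Y(V, C) = 4*(22*C - 12) = 4*(-12 + 22*C) = -48 + 88*C)
l = -752 (l = -48 + 88*(-8) = -48 - 704 = -752)
n(p) = -752
-6956 - n(259) = -6956 - 1*(-752) = -6956 + 752 = -6204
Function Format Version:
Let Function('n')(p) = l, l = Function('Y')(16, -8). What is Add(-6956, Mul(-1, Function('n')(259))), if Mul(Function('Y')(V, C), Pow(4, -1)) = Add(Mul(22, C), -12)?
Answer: -6204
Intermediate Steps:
Function('Y')(V, C) = Add(-48, Mul(88, C)) (Function('Y')(V, C) = Mul(4, Add(Mul(22, C), -12)) = Mul(4, Add(-12, Mul(22, C))) = Add(-48, Mul(88, C)))
l = -752 (l = Add(-48, Mul(88, -8)) = Add(-48, -704) = -752)
Function('n')(p) = -752
Add(-6956, Mul(-1, Function('n')(259))) = Add(-6956, Mul(-1, -752)) = Add(-6956, 752) = -6204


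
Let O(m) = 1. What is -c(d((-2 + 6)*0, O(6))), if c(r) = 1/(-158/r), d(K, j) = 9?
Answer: 9/158 ≈ 0.056962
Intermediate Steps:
c(r) = -r/158
-c(d((-2 + 6)*0, O(6))) = -(-1)*9/158 = -1*(-9/158) = 9/158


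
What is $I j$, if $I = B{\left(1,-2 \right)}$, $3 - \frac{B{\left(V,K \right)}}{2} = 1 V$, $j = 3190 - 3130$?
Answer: $240$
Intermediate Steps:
$j = 60$
$B{\left(V,K \right)} = 6 - 2 V$ ($B{\left(V,K \right)} = 6 - 2 \cdot 1 V = 6 - 2 V$)
$I = 4$ ($I = 6 - 2 = 4$)
$I j = 4 \cdot 60 = 240$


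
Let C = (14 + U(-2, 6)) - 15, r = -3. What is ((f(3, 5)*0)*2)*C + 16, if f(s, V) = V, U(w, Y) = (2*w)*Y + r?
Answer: 16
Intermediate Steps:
U(w, Y) = -3 + 2*Y*w (U(w, Y) = (2*w)*Y - 3 = 2*Y*w - 3 = -3 + 2*Y*w)
C = -28 (C = (14 + (-3 + 2*6*(-2))) - 15 = (14 + (-3 - 24)) - 15 = (14 - 27) - 15 = -13 - 15 = -28)
((f(3, 5)*0)*2)*C + 16 = ((5*0)*2)*(-28) + 16 = (0*2)*(-28) + 16 = 0*(-28) + 16 = 0 + 16 = 16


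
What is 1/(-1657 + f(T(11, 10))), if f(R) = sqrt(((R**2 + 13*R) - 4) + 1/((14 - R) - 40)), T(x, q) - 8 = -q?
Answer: -39768/65896201 - 50*I*sqrt(6)/65896201 ≈ -0.00060349 - 1.8586e-6*I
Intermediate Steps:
T(x, q) = 8 - q
f(R) = sqrt(-4 + R**2 + 1/(-26 - R) + 13*R) (f(R) = sqrt((-4 + R**2 + 13*R) + 1/(-26 - R)) = sqrt(-4 + R**2 + 1/(-26 - R) + 13*R))
1/(-1657 + f(T(11, 10))) = 1/(-1657 + sqrt((-1 + (26 + (8 - 1*10))*(-4 + (8 - 1*10)**2 + 13*(8 - 1*10)))/(26 + (8 - 1*10)))) = 1/(-1657 + sqrt((-1 + (26 + (8 - 10))*(-4 + (8 - 10)**2 + 13*(8 - 10)))/(26 + (8 - 10)))) = 1/(-1657 + sqrt((-1 + (26 - 2)*(-4 + (-2)**2 + 13*(-2)))/(26 - 2))) = 1/(-1657 + sqrt((-1 + 24*(-4 + 4 - 26))/24)) = 1/(-1657 + sqrt((-1 + 24*(-26))/24)) = 1/(-1657 + sqrt((-1 - 624)/24)) = 1/(-1657 + sqrt((1/24)*(-625))) = 1/(-1657 + sqrt(-625/24)) = 1/(-1657 + 25*I*sqrt(6)/12)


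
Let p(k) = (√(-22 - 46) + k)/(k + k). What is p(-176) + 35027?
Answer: 70055/2 - I*√17/176 ≈ 35028.0 - 0.023427*I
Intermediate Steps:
p(k) = (k + 2*I*√17)/(2*k) (p(k) = (√(-68) + k)/((2*k)) = (2*I*√17 + k)*(1/(2*k)) = (k + 2*I*√17)*(1/(2*k)) = (k + 2*I*√17)/(2*k))
p(-176) + 35027 = ((½)*(-176) + I*√17)/(-176) + 35027 = -(-88 + I*√17)/176 + 35027 = (½ - I*√17/176) + 35027 = 70055/2 - I*√17/176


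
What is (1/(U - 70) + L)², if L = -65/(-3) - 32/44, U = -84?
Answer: 93528241/213444 ≈ 438.19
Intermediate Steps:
L = 691/33 (L = -65*(-⅓) - 32*1/44 = 65/3 - 8/11 = 691/33 ≈ 20.939)
(1/(U - 70) + L)² = (1/(-84 - 70) + 691/33)² = (1/(-154) + 691/33)² = (-1/154 + 691/33)² = (9671/462)² = 93528241/213444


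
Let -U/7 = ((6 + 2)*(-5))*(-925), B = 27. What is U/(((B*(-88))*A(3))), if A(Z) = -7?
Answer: -4625/297 ≈ -15.572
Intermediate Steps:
U = -259000 (U = -7*(6 + 2)*(-5)*(-925) = -7*8*(-5)*(-925) = -(-280)*(-925) = -7*37000 = -259000)
U/(((B*(-88))*A(3))) = -259000/((27*(-88))*(-7)) = -259000/((-2376*(-7))) = -259000/16632 = -259000*1/16632 = -4625/297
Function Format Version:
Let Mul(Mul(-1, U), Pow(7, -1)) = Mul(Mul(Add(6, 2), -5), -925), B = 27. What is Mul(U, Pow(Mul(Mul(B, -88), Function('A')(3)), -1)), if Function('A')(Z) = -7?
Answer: Rational(-4625, 297) ≈ -15.572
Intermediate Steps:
U = -259000 (U = Mul(-7, Mul(Mul(Add(6, 2), -5), -925)) = Mul(-7, Mul(Mul(8, -5), -925)) = Mul(-7, Mul(-40, -925)) = Mul(-7, 37000) = -259000)
Mul(U, Pow(Mul(Mul(B, -88), Function('A')(3)), -1)) = Mul(-259000, Pow(Mul(Mul(27, -88), -7), -1)) = Mul(-259000, Pow(Mul(-2376, -7), -1)) = Mul(-259000, Pow(16632, -1)) = Mul(-259000, Rational(1, 16632)) = Rational(-4625, 297)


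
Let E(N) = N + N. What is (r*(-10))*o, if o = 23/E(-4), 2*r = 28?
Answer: 805/2 ≈ 402.50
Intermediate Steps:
E(N) = 2*N
r = 14 (r = (1/2)*28 = 14)
o = -23/8 (o = 23/((2*(-4))) = 23/(-8) = 23*(-1/8) = -23/8 ≈ -2.8750)
(r*(-10))*o = (14*(-10))*(-23/8) = -140*(-23/8) = 805/2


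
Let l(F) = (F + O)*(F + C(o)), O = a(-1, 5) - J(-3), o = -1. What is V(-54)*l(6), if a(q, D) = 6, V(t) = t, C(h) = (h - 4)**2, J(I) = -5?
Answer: -28458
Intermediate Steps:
C(h) = (-4 + h)**2
O = 11 (O = 6 - 1*(-5) = 6 + 5 = 11)
l(F) = (11 + F)*(25 + F) (l(F) = (F + 11)*(F + (-4 - 1)**2) = (11 + F)*(F + (-5)**2) = (11 + F)*(F + 25) = (11 + F)*(25 + F))
V(-54)*l(6) = -54*(275 + 6**2 + 36*6) = -54*(275 + 36 + 216) = -54*527 = -28458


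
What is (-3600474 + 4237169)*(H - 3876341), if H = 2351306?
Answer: -970982159325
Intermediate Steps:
(-3600474 + 4237169)*(H - 3876341) = (-3600474 + 4237169)*(2351306 - 3876341) = 636695*(-1525035) = -970982159325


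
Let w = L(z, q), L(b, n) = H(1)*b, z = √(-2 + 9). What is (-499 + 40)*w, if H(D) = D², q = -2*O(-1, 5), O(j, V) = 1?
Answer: -459*√7 ≈ -1214.4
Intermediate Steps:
q = -2 (q = -2*1 = -2)
z = √7 ≈ 2.6458
L(b, n) = b (L(b, n) = 1²*b = 1*b = b)
w = √7 ≈ 2.6458
(-499 + 40)*w = (-499 + 40)*√7 = -459*√7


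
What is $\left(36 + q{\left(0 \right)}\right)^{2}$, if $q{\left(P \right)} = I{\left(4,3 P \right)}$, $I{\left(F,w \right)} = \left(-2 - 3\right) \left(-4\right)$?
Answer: $3136$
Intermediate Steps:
$I{\left(F,w \right)} = 20$ ($I{\left(F,w \right)} = \left(-5\right) \left(-4\right) = 20$)
$q{\left(P \right)} = 20$
$\left(36 + q{\left(0 \right)}\right)^{2} = \left(36 + 20\right)^{2} = 56^{2} = 3136$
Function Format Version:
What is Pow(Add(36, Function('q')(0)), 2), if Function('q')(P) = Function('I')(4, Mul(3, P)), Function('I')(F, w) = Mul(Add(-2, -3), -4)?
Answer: 3136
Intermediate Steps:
Function('I')(F, w) = 20 (Function('I')(F, w) = Mul(-5, -4) = 20)
Function('q')(P) = 20
Pow(Add(36, Function('q')(0)), 2) = Pow(Add(36, 20), 2) = Pow(56, 2) = 3136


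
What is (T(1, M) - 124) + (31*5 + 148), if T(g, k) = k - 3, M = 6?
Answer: 182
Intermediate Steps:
T(g, k) = -3 + k
(T(1, M) - 124) + (31*5 + 148) = ((-3 + 6) - 124) + (31*5 + 148) = (3 - 124) + (155 + 148) = -121 + 303 = 182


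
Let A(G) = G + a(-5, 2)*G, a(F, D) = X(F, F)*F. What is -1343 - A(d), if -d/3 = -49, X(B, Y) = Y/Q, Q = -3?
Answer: -265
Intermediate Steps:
X(B, Y) = -Y/3 (X(B, Y) = Y/(-3) = Y*(-1/3) = -Y/3)
d = 147 (d = -3*(-49) = 147)
a(F, D) = -F**2/3 (a(F, D) = (-F/3)*F = -F**2/3)
A(G) = -22*G/3 (A(G) = G + (-1/3*(-5)**2)*G = G + (-1/3*25)*G = G - 25*G/3 = -22*G/3)
-1343 - A(d) = -1343 - (-22)*147/3 = -1343 - 1*(-1078) = -1343 + 1078 = -265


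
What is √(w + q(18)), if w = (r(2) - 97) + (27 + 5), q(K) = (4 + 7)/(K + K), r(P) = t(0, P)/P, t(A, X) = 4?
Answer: I*√2257/6 ≈ 7.918*I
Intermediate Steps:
r(P) = 4/P
q(K) = 11/(2*K) (q(K) = 11/((2*K)) = 11*(1/(2*K)) = 11/(2*K))
w = -63 (w = (4/2 - 97) + (27 + 5) = (4*(½) - 97) + 32 = (2 - 97) + 32 = -95 + 32 = -63)
√(w + q(18)) = √(-63 + (11/2)/18) = √(-63 + (11/2)*(1/18)) = √(-63 + 11/36) = √(-2257/36) = I*√2257/6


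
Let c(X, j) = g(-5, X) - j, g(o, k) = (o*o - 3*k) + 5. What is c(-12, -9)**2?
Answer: 5625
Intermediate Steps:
g(o, k) = 5 + o**2 - 3*k (g(o, k) = (o**2 - 3*k) + 5 = 5 + o**2 - 3*k)
c(X, j) = 30 - j - 3*X (c(X, j) = (5 + (-5)**2 - 3*X) - j = (5 + 25 - 3*X) - j = (30 - 3*X) - j = 30 - j - 3*X)
c(-12, -9)**2 = (30 - 1*(-9) - 3*(-12))**2 = (30 + 9 + 36)**2 = 75**2 = 5625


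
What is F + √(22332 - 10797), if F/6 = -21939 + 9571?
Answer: -74208 + √11535 ≈ -74101.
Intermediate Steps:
F = -74208 (F = 6*(-21939 + 9571) = 6*(-12368) = -74208)
F + √(22332 - 10797) = -74208 + √(22332 - 10797) = -74208 + √11535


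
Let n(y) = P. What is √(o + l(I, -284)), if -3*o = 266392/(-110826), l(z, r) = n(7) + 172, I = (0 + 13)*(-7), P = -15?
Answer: √484544552649/55413 ≈ 12.562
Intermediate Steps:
n(y) = -15
I = -91 (I = 13*(-7) = -91)
l(z, r) = 157 (l(z, r) = -15 + 172 = 157)
o = 133196/166239 (o = -266392/(3*(-110826)) = -266392*(-1)/(3*110826) = -⅓*(-133196/55413) = 133196/166239 ≈ 0.80123)
√(o + l(I, -284)) = √(133196/166239 + 157) = √(26232719/166239) = √484544552649/55413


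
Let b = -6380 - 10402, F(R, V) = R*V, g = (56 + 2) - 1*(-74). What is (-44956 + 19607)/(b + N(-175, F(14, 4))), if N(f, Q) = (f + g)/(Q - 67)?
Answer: 278839/184559 ≈ 1.5108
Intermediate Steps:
g = 132 (g = 58 + 74 = 132)
b = -16782
N(f, Q) = (132 + f)/(-67 + Q) (N(f, Q) = (f + 132)/(Q - 67) = (132 + f)/(-67 + Q))
(-44956 + 19607)/(b + N(-175, F(14, 4))) = (-44956 + 19607)/(-16782 + (132 - 175)/(-67 + 14*4)) = -25349/(-16782 - 43/(-67 + 56)) = -25349/(-16782 - 43/(-11)) = -25349/(-16782 - 1/11*(-43)) = -25349/(-16782 + 43/11) = -25349/(-184559/11) = -25349*(-11/184559) = 278839/184559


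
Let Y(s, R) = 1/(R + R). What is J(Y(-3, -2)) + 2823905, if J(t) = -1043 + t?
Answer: 11291447/4 ≈ 2.8229e+6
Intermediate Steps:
Y(s, R) = 1/(2*R)
J(Y(-3, -2)) + 2823905 = (-1043 + (1/2)/(-2)) + 2823905 = (-1043 + (1/2)*(-1/2)) + 2823905 = (-1043 - 1/4) + 2823905 = -4173/4 + 2823905 = 11291447/4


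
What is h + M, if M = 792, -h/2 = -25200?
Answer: 51192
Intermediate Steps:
h = 50400 (h = -2*(-25200) = 50400)
h + M = 50400 + 792 = 51192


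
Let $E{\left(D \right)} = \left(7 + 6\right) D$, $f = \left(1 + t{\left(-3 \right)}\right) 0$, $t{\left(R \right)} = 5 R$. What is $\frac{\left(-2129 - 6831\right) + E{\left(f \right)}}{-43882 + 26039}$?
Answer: $\frac{1280}{2549} \approx 0.50216$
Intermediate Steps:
$f = 0$ ($f = \left(1 + 5 \left(-3\right)\right) 0 = \left(1 - 15\right) 0 = \left(-14\right) 0 = 0$)
$E{\left(D \right)} = 13 D$
$\frac{\left(-2129 - 6831\right) + E{\left(f \right)}}{-43882 + 26039} = \frac{\left(-2129 - 6831\right) + 13 \cdot 0}{-43882 + 26039} = \frac{\left(-2129 - 6831\right) + 0}{-17843} = \left(-8960 + 0\right) \left(- \frac{1}{17843}\right) = \left(-8960\right) \left(- \frac{1}{17843}\right) = \frac{1280}{2549}$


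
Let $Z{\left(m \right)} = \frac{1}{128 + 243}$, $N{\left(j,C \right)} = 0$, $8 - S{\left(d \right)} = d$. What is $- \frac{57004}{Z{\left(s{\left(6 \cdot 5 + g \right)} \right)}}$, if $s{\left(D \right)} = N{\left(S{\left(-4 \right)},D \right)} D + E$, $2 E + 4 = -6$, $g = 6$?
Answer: $-21148484$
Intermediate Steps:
$S{\left(d \right)} = 8 - d$
$E = -5$ ($E = -2 + \frac{1}{2} \left(-6\right) = -2 - 3 = -5$)
$s{\left(D \right)} = -5$ ($s{\left(D \right)} = 0 D - 5 = 0 - 5 = -5$)
$Z{\left(m \right)} = \frac{1}{371}$
$- \frac{57004}{Z{\left(s{\left(6 \cdot 5 + g \right)} \right)}} = - 57004 \frac{1}{\frac{1}{371}} = \left(-57004\right) 371 = -21148484$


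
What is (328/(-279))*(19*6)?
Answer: -12464/93 ≈ -134.02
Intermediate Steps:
(328/(-279))*(19*6) = (328*(-1/279))*114 = -328/279*114 = -12464/93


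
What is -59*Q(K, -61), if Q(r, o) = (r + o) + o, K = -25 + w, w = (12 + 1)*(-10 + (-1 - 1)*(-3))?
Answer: 11741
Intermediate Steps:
w = -52 (w = 13*(-10 - 2*(-3)) = 13*(-10 + 6) = 13*(-4) = -52)
K = -77 (K = -25 - 52 = -77)
Q(r, o) = r + 2*o (Q(r, o) = (o + r) + o = r + 2*o)
-59*Q(K, -61) = -59*(-77 + 2*(-61)) = -59*(-77 - 122) = -59*(-199) = 11741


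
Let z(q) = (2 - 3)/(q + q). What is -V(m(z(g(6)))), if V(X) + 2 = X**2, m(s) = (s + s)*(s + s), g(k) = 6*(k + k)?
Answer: 53747711/26873856 ≈ 2.0000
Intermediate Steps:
g(k) = 12*k (g(k) = 6*(2*k) = 12*k)
z(q) = -1/(2*q)
m(s) = 4*s**2 (m(s) = (2*s)*(2*s) = 4*s**2)
V(X) = -2 + X**2
-V(m(z(g(6)))) = -(-2 + (4*(-1/(2*(12*6)))**2)**2) = -(-2 + (4*(-1/2/72)**2)**2) = -(-2 + (4*(-1/2*1/72)**2)**2) = -(-2 + (4*(-1/144)**2)**2) = -(-2 + (4*(1/20736))**2) = -(-2 + (1/5184)**2) = -(-2 + 1/26873856) = -1*(-53747711/26873856) = 53747711/26873856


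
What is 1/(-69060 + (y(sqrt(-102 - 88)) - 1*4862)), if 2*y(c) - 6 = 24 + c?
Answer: -147814/10924489393 - I*sqrt(190)/10924489393 ≈ -1.3531e-5 - 1.2618e-9*I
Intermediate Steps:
y(c) = 15 + c/2 (y(c) = 3 + (24 + c)/2 = 3 + (12 + c/2) = 15 + c/2)
1/(-69060 + (y(sqrt(-102 - 88)) - 1*4862)) = 1/(-69060 + ((15 + sqrt(-102 - 88)/2) - 1*4862)) = 1/(-69060 + ((15 + sqrt(-190)/2) - 4862)) = 1/(-69060 + ((15 + (I*sqrt(190))/2) - 4862)) = 1/(-69060 + ((15 + I*sqrt(190)/2) - 4862)) = 1/(-69060 + (-4847 + I*sqrt(190)/2)) = 1/(-73907 + I*sqrt(190)/2)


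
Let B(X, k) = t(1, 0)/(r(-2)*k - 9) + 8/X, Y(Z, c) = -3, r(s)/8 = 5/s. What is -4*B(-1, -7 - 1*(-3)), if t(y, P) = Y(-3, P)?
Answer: 2284/71 ≈ 32.169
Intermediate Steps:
r(s) = 40/s (r(s) = 8*(5/s) = 40/s)
t(y, P) = -3
B(X, k) = -3/(-9 - 20*k) + 8/X (B(X, k) = -3/((40/(-2))*k - 9) + 8/X = -3/((40*(-½))*k - 9) + 8/X = -3/(-20*k - 9) + 8/X = -3/(-9 - 20*k) + 8/X)
-4*B(-1, -7 - 1*(-3)) = -4*(72 + 3*(-1) + 160*(-7 - 1*(-3)))/((-1)*(9 + 20*(-7 - 1*(-3)))) = -(-4)*(72 - 3 + 160*(-7 + 3))/(9 + 20*(-7 + 3)) = -(-4)*(72 - 3 + 160*(-4))/(9 + 20*(-4)) = -(-4)*(72 - 3 - 640)/(9 - 80) = -(-4)*(-571)/(-71) = -(-4)*(-1)*(-571)/71 = -4*(-571/71) = 2284/71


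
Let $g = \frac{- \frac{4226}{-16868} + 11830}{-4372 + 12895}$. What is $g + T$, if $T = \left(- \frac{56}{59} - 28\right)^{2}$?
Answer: $\frac{210048957016421}{250224660342} \approx 839.44$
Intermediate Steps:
$T = \frac{2917264}{3481}$ ($T = \left(\left(-56\right) \frac{1}{59} - 28\right)^{2} = \left(- \frac{56}{59} - 28\right)^{2} = \left(- \frac{1708}{59}\right)^{2} = \frac{2917264}{3481} \approx 838.05$)
$g = \frac{99776333}{71882982}$ ($g = \frac{\left(-4226\right) \left(- \frac{1}{16868}\right) + 11830}{8523} = \left(\frac{2113}{8434} + 11830\right) \frac{1}{8523} = \frac{99776333}{8434} \cdot \frac{1}{8523} = \frac{99776333}{71882982} \approx 1.388$)
$g + T = \frac{99776333}{71882982} + \frac{2917264}{3481} = \frac{210048957016421}{250224660342}$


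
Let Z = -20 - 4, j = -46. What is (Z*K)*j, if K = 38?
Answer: 41952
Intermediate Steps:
Z = -24
(Z*K)*j = -24*38*(-46) = -912*(-46) = 41952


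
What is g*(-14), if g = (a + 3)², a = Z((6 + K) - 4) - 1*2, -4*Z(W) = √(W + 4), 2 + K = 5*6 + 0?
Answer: -175/4 + 7*√34 ≈ -2.9333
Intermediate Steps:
K = 28 (K = -2 + (5*6 + 0) = -2 + (30 + 0) = -2 + 30 = 28)
Z(W) = -√(4 + W)/4 (Z(W) = -√(W + 4)/4 = -√(4 + W)/4)
a = -2 - √34/4 (a = -√(4 + ((6 + 28) - 4))/4 - 1*2 = -√(4 + (34 - 4))/4 - 2 = -√(4 + 30)/4 - 2 = -√34/4 - 2 = -2 - √34/4 ≈ -3.4577)
g = (1 - √34/4)² (g = ((-2 - √34/4) + 3)² = (1 - √34/4)² ≈ 0.20952)
g*(-14) = ((4 - √34)²/16)*(-14) = -7*(4 - √34)²/8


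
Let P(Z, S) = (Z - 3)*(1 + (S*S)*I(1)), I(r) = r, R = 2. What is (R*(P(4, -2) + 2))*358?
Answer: 5012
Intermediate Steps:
P(Z, S) = (1 + S²)*(-3 + Z) (P(Z, S) = (Z - 3)*(1 + (S*S)*1) = (-3 + Z)*(1 + S²*1) = (-3 + Z)*(1 + S²) = (1 + S²)*(-3 + Z))
(R*(P(4, -2) + 2))*358 = (2*((-3 + 4 - 3*(-2)² + 4*(-2)²) + 2))*358 = (2*((-3 + 4 - 3*4 + 4*4) + 2))*358 = (2*((-3 + 4 - 12 + 16) + 2))*358 = (2*(5 + 2))*358 = (2*7)*358 = 14*358 = 5012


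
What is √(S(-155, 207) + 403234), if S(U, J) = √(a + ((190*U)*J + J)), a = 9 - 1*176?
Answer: √(403234 + I*√6096110) ≈ 635.01 + 1.944*I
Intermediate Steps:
a = -167 (a = 9 - 176 = -167)
S(U, J) = √(-167 + J + 190*J*U) (S(U, J) = √(-167 + ((190*U)*J + J)) = √(-167 + (190*J*U + J)) = √(-167 + (J + 190*J*U)) = √(-167 + J + 190*J*U))
√(S(-155, 207) + 403234) = √(√(-167 + 207 + 190*207*(-155)) + 403234) = √(√(-167 + 207 - 6096150) + 403234) = √(√(-6096110) + 403234) = √(I*√6096110 + 403234) = √(403234 + I*√6096110)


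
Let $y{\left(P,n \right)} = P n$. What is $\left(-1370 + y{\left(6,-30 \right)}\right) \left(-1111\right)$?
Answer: $1722050$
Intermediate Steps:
$\left(-1370 + y{\left(6,-30 \right)}\right) \left(-1111\right) = \left(-1370 + 6 \left(-30\right)\right) \left(-1111\right) = \left(-1370 - 180\right) \left(-1111\right) = \left(-1550\right) \left(-1111\right) = 1722050$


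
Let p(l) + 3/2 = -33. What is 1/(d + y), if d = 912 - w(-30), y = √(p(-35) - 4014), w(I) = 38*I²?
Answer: -22192/738729995 - I*√16194/2216189985 ≈ -3.0041e-5 - 5.7421e-8*I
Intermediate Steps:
p(l) = -69/2 (p(l) = -3/2 - 33 = -69/2)
y = I*√16194/2 (y = √(-69/2 - 4014) = √(-8097/2) = I*√16194/2 ≈ 63.628*I)
d = -33288 (d = 912 - 38*(-30)² = 912 - 38*900 = 912 - 1*34200 = 912 - 34200 = -33288)
1/(d + y) = 1/(-33288 + I*√16194/2)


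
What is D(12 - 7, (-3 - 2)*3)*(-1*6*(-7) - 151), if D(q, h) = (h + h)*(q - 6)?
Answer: -3270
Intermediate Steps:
D(q, h) = 2*h*(-6 + q) (D(q, h) = (2*h)*(-6 + q) = 2*h*(-6 + q))
D(12 - 7, (-3 - 2)*3)*(-1*6*(-7) - 151) = (2*((-3 - 2)*3)*(-6 + (12 - 7)))*(-1*6*(-7) - 151) = (2*(-5*3)*(-6 + 5))*(-6*(-7) - 151) = (2*(-15)*(-1))*(42 - 151) = 30*(-109) = -3270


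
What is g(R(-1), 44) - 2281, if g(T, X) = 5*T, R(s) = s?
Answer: -2286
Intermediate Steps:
g(R(-1), 44) - 2281 = 5*(-1) - 2281 = -5 - 2281 = -2286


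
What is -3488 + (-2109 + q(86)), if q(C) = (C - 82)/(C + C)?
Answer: -240670/43 ≈ -5597.0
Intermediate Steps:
q(C) = (-82 + C)/(2*C) (q(C) = (-82 + C)/((2*C)) = (-82 + C)*(1/(2*C)) = (-82 + C)/(2*C))
-3488 + (-2109 + q(86)) = -3488 + (-2109 + (½)*(-82 + 86)/86) = -3488 + (-2109 + (½)*(1/86)*4) = -3488 + (-2109 + 1/43) = -3488 - 90686/43 = -240670/43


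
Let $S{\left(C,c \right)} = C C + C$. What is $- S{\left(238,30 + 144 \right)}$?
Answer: $-56882$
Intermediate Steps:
$S{\left(C,c \right)} = C + C^{2}$ ($S{\left(C,c \right)} = C^{2} + C = C + C^{2}$)
$- S{\left(238,30 + 144 \right)} = - 238 \left(1 + 238\right) = - 238 \cdot 239 = \left(-1\right) 56882 = -56882$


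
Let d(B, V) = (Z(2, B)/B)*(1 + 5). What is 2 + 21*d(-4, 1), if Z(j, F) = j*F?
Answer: 254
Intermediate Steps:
Z(j, F) = F*j
d(B, V) = 12 (d(B, V) = ((B*2)/B)*(1 + 5) = ((2*B)/B)*6 = 2*6 = 12)
2 + 21*d(-4, 1) = 2 + 21*12 = 2 + 252 = 254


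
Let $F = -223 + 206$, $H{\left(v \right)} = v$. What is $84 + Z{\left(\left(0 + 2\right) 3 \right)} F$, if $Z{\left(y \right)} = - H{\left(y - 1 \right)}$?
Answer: $169$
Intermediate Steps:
$F = -17$
$Z{\left(y \right)} = 1 - y$ ($Z{\left(y \right)} = - (y - 1) = - (-1 + y) = 1 - y$)
$84 + Z{\left(\left(0 + 2\right) 3 \right)} F = 84 + \left(1 - \left(0 + 2\right) 3\right) \left(-17\right) = 84 + \left(1 - 2 \cdot 3\right) \left(-17\right) = 84 + \left(1 - 6\right) \left(-17\right) = 84 - -85 = 84 + 85 = 169$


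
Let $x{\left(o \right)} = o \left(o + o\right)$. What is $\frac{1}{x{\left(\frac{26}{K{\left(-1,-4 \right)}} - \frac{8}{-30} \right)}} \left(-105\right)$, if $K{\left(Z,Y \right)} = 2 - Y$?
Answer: $- \frac{2625}{1058} \approx -2.4811$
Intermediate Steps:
$x{\left(o \right)} = 2 o^{2}$ ($x{\left(o \right)} = o 2 o = 2 o^{2}$)
$\frac{1}{x{\left(\frac{26}{K{\left(-1,-4 \right)}} - \frac{8}{-30} \right)}} \left(-105\right) = \frac{1}{2 \left(\frac{26}{2 - -4} - \frac{8}{-30}\right)^{2}} \left(-105\right) = \frac{1}{2 \left(\frac{26}{2 + 4} - - \frac{4}{15}\right)^{2}} \left(-105\right) = \frac{1}{2 \left(\frac{26}{6} + \frac{4}{15}\right)^{2}} \left(-105\right) = \frac{1}{2 \left(26 \cdot \frac{1}{6} + \frac{4}{15}\right)^{2}} \left(-105\right) = \frac{1}{2 \left(\frac{13}{3} + \frac{4}{15}\right)^{2}} \left(-105\right) = \frac{1}{2 \left(\frac{23}{5}\right)^{2}} \left(-105\right) = \frac{1}{2 \cdot \frac{529}{25}} \left(-105\right) = \frac{1}{\frac{1058}{25}} \left(-105\right) = \frac{25}{1058} \left(-105\right) = - \frac{2625}{1058}$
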